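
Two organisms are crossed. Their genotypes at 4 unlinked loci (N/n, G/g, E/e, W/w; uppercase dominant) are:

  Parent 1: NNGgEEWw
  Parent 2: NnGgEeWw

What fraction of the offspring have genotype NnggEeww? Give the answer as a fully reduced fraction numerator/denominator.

NNGgEEWw gametes: NGEW×4, NGEw×4, NgEW×4, NgEw×4
NnGgEeWw gametes: NGEW×1, NGEw×1, NGeW×1, NGew×1, NgEW×1, NgEw×1, NgeW×1, Ngew×1, nGEW×1, nGEw×1, nGeW×1, nGew×1, ngEW×1, ngEw×1, ngeW×1, ngew×1
NNGgEEWw×NnGgEeWw grid (16·16=256): NNGGEEWW=4 NNGGEEWw=8 NNGGEEww=4 NNGGEeWW=4 NNGGEeWw=8 NNGGEeww=4 NNGgEEWW=8 NNGgEEWw=16 NNGgEEww=8 NNGgEeWW=8 NNGgEeWw=16 NNGgEeww=8 NNggEEWW=4 NNggEEWw=8 NNggEEww=4 NNggEeWW=4 NNggEeWw=8 NNggEeww=4 NnGGEEWW=4 NnGGEEWw=8 NnGGEEww=4 NnGGEeWW=4 NnGGEeWw=8 NnGGEeww=4 NnGgEEWW=8 NnGgEEWw=16 NnGgEEww=8 NnGgEeWW=8 NnGgEeWw=16 NnGgEeww=8 NnggEEWW=4 NnggEEWw=8 NnggEEww=4 NnggEeWW=4 NnggEeWw=8 NnggEeww=4
NnggEeww hits 4/256; gcd=4; 4÷4/256÷4 = 1/64

P(NnggEeww) = 1/64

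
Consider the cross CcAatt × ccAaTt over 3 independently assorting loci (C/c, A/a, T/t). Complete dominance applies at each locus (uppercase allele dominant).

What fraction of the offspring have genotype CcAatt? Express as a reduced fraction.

P(CcAatt) = 1/8

CcAatt gametes: CAt×2, Cat×2, cAt×2, cat×2
ccAaTt gametes: cAT×2, cAt×2, caT×2, cat×2
CcAatt×ccAaTt grid (8·8=64): CcAATt=4 CcAAtt=4 CcAaTt=8 CcAatt=8 CcaaTt=4 Ccaatt=4 ccAATt=4 ccAAtt=4 ccAaTt=8 ccAatt=8 ccaaTt=4 ccaatt=4
CcAatt hits 8/64; gcd=8; 8÷8/64÷8 = 1/8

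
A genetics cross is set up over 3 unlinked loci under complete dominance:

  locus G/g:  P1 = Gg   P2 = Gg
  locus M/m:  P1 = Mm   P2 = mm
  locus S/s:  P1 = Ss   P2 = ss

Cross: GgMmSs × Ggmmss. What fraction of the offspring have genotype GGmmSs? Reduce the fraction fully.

GgMmSs gametes: GMS×1, GMs×1, GmS×1, Gms×1, gMS×1, gMs×1, gmS×1, gms×1
Ggmmss gametes: Gms×4, gms×4
GgMmSs×Ggmmss grid (8·8=64): GGMmSs=4 GGMmss=4 GGmmSs=4 GGmmss=4 GgMmSs=8 GgMmss=8 GgmmSs=8 Ggmmss=8 ggMmSs=4 ggMmss=4 ggmmSs=4 ggmmss=4
GGmmSs hits 4/64; gcd=4; 4÷4/64÷4 = 1/16

P(GGmmSs) = 1/16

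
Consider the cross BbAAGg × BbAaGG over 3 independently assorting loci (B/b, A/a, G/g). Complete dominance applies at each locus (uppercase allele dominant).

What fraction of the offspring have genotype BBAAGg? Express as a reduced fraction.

P(BBAAGg) = 1/16

BbAAGg gametes: BAG×2, BAg×2, bAG×2, bAg×2
BbAaGG gametes: BAG×2, BaG×2, bAG×2, baG×2
BbAAGg×BbAaGG grid (8·8=64): BBAAGG=4 BBAAGg=4 BBAaGG=4 BBAaGg=4 BbAAGG=8 BbAAGg=8 BbAaGG=8 BbAaGg=8 bbAAGG=4 bbAAGg=4 bbAaGG=4 bbAaGg=4
BBAAGg hits 4/64; gcd=4; 4÷4/64÷4 = 1/16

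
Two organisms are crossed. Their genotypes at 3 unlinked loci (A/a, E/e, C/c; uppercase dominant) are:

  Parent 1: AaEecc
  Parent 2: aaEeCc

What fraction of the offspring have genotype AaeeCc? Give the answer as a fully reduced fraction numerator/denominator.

AaEecc gametes: AEc×2, Aec×2, aEc×2, aec×2
aaEeCc gametes: aEC×2, aEc×2, aeC×2, aec×2
AaEecc×aaEeCc grid (8·8=64): AaEECc=4 AaEEcc=4 AaEeCc=8 AaEecc=8 AaeeCc=4 Aaeecc=4 aaEECc=4 aaEEcc=4 aaEeCc=8 aaEecc=8 aaeeCc=4 aaeecc=4
AaeeCc hits 4/64; gcd=4; 4÷4/64÷4 = 1/16

P(AaeeCc) = 1/16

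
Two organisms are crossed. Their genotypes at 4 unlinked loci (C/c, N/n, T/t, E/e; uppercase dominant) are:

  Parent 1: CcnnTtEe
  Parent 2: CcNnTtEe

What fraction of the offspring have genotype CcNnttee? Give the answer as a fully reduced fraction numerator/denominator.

CcnnTtEe gametes: CnTE×2, CnTe×2, CntE×2, Cnte×2, cnTE×2, cnTe×2, cntE×2, cnte×2
CcNnTtEe gametes: CNTE×1, CNTe×1, CNtE×1, CNte×1, CnTE×1, CnTe×1, CntE×1, Cnte×1, cNTE×1, cNTe×1, cNtE×1, cNte×1, cnTE×1, cnTe×1, cntE×1, cnte×1
CcnnTtEe×CcNnTtEe grid (16·16=256): CCNnTTEE=2 CCNnTTEe=4 CCNnTTee=2 CCNnTtEE=4 CCNnTtEe=8 CCNnTtee=4 CCNnttEE=2 CCNnttEe=4 CCNnttee=2 CCnnTTEE=2 CCnnTTEe=4 CCnnTTee=2 CCnnTtEE=4 CCnnTtEe=8 CCnnTtee=4 CCnnttEE=2 CCnnttEe=4 CCnnttee=2 CcNnTTEE=4 CcNnTTEe=8 CcNnTTee=4 CcNnTtEE=8 CcNnTtEe=16 CcNnTtee=8 CcNnttEE=4 CcNnttEe=8 CcNnttee=4 CcnnTTEE=4 CcnnTTEe=8 CcnnTTee=4 CcnnTtEE=8 CcnnTtEe=16 CcnnTtee=8 CcnnttEE=4 CcnnttEe=8 Ccnnttee=4 ccNnTTEE=2 ccNnTTEe=4 ccNnTTee=2 ccNnTtEE=4 ccNnTtEe=8 ccNnTtee=4 ccNnttEE=2 ccNnttEe=4 ccNnttee=2 ccnnTTEE=2 ccnnTTEe=4 ccnnTTee=2 ccnnTtEE=4 ccnnTtEe=8 ccnnTtee=4 ccnnttEE=2 ccnnttEe=4 ccnnttee=2
CcNnttee hits 4/256; gcd=4; 4÷4/256÷4 = 1/64

P(CcNnttee) = 1/64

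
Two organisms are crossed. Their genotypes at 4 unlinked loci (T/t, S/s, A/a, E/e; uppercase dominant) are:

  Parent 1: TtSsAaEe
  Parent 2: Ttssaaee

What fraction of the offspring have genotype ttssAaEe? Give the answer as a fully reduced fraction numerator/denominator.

P(ttssAaEe) = 1/32

TtSsAaEe gametes: TSAE×1, TSAe×1, TSaE×1, TSae×1, TsAE×1, TsAe×1, TsaE×1, Tsae×1, tSAE×1, tSAe×1, tSaE×1, tSae×1, tsAE×1, tsAe×1, tsaE×1, tsae×1
Ttssaaee gametes: Tsae×8, tsae×8
TtSsAaEe×Ttssaaee grid (16·16=256): TTSsAaEe=8 TTSsAaee=8 TTSsaaEe=8 TTSsaaee=8 TTssAaEe=8 TTssAaee=8 TTssaaEe=8 TTssaaee=8 TtSsAaEe=16 TtSsAaee=16 TtSsaaEe=16 TtSsaaee=16 TtssAaEe=16 TtssAaee=16 TtssaaEe=16 Ttssaaee=16 ttSsAaEe=8 ttSsAaee=8 ttSsaaEe=8 ttSsaaee=8 ttssAaEe=8 ttssAaee=8 ttssaaEe=8 ttssaaee=8
ttssAaEe hits 8/256; gcd=8; 8÷8/256÷8 = 1/32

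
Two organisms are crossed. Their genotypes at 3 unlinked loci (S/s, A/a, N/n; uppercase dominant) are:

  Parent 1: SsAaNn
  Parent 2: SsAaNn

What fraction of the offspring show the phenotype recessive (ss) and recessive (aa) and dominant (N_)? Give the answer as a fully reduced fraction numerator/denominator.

P(ss aa N_) = 3/64

SsAaNn gametes: SAN×1, SAn×1, SaN×1, San×1, sAN×1, sAn×1, saN×1, san×1
SsAaNn gametes: SAN×1, SAn×1, SaN×1, San×1, sAN×1, sAn×1, saN×1, san×1
SsAaNn×SsAaNn grid (8·8=64): SSAANN=1 SSAANn=2 SSAAnn=1 SSAaNN=2 SSAaNn=4 SSAann=2 SSaaNN=1 SSaaNn=2 SSaann=1 SsAANN=2 SsAANn=4 SsAAnn=2 SsAaNN=4 SsAaNn=8 SsAann=4 SsaaNN=2 SsaaNn=4 Ssaann=2 ssAANN=1 ssAANn=2 ssAAnn=1 ssAaNN=2 ssAaNn=4 ssAann=2 ssaaNN=1 ssaaNn=2 ssaann=1
ss aa N_ hits 3/64; gcd=1; 3÷1/64÷1 = 3/64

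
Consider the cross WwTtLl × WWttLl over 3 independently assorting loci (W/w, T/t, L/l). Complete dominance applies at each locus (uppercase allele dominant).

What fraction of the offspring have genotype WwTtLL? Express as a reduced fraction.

WwTtLl gametes: WTL×1, WTl×1, WtL×1, Wtl×1, wTL×1, wTl×1, wtL×1, wtl×1
WWttLl gametes: WtL×4, Wtl×4
WwTtLl×WWttLl grid (8·8=64): WWTtLL=4 WWTtLl=8 WWTtll=4 WWttLL=4 WWttLl=8 WWttll=4 WwTtLL=4 WwTtLl=8 WwTtll=4 WwttLL=4 WwttLl=8 Wwttll=4
WwTtLL hits 4/64; gcd=4; 4÷4/64÷4 = 1/16

P(WwTtLL) = 1/16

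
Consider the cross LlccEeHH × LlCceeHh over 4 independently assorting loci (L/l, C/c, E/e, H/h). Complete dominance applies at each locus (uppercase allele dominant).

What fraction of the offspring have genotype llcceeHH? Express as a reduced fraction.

LlccEeHH gametes: LcEH×4, LceH×4, lcEH×4, lceH×4
LlCceeHh gametes: LCeH×2, LCeh×2, LceH×2, Lceh×2, lCeH×2, lCeh×2, lceH×2, lceh×2
LlccEeHH×LlCceeHh grid (16·16=256): LLCcEeHH=8 LLCcEeHh=8 LLCceeHH=8 LLCceeHh=8 LLccEeHH=8 LLccEeHh=8 LLcceeHH=8 LLcceeHh=8 LlCcEeHH=16 LlCcEeHh=16 LlCceeHH=16 LlCceeHh=16 LlccEeHH=16 LlccEeHh=16 LlcceeHH=16 LlcceeHh=16 llCcEeHH=8 llCcEeHh=8 llCceeHH=8 llCceeHh=8 llccEeHH=8 llccEeHh=8 llcceeHH=8 llcceeHh=8
llcceeHH hits 8/256; gcd=8; 8÷8/256÷8 = 1/32

P(llcceeHH) = 1/32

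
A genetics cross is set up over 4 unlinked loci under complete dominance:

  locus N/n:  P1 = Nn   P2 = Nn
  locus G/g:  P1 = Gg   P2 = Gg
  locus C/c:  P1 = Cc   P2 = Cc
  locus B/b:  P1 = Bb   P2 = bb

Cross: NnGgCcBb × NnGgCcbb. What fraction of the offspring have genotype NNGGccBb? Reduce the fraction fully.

P(NNGGccBb) = 1/128

NnGgCcBb gametes: NGCB×1, NGCb×1, NGcB×1, NGcb×1, NgCB×1, NgCb×1, NgcB×1, Ngcb×1, nGCB×1, nGCb×1, nGcB×1, nGcb×1, ngCB×1, ngCb×1, ngcB×1, ngcb×1
NnGgCcbb gametes: NGCb×2, NGcb×2, NgCb×2, Ngcb×2, nGCb×2, nGcb×2, ngCb×2, ngcb×2
NnGgCcBb×NnGgCcbb grid (16·16=256): NNGGCCBb=2 NNGGCCbb=2 NNGGCcBb=4 NNGGCcbb=4 NNGGccBb=2 NNGGccbb=2 NNGgCCBb=4 NNGgCCbb=4 NNGgCcBb=8 NNGgCcbb=8 NNGgccBb=4 NNGgccbb=4 NNggCCBb=2 NNggCCbb=2 NNggCcBb=4 NNggCcbb=4 NNggccBb=2 NNggccbb=2 NnGGCCBb=4 NnGGCCbb=4 NnGGCcBb=8 NnGGCcbb=8 NnGGccBb=4 NnGGccbb=4 NnGgCCBb=8 NnGgCCbb=8 NnGgCcBb=16 NnGgCcbb=16 NnGgccBb=8 NnGgccbb=8 NnggCCBb=4 NnggCCbb=4 NnggCcBb=8 NnggCcbb=8 NnggccBb=4 Nnggccbb=4 nnGGCCBb=2 nnGGCCbb=2 nnGGCcBb=4 nnGGCcbb=4 nnGGccBb=2 nnGGccbb=2 nnGgCCBb=4 nnGgCCbb=4 nnGgCcBb=8 nnGgCcbb=8 nnGgccBb=4 nnGgccbb=4 nnggCCBb=2 nnggCCbb=2 nnggCcBb=4 nnggCcbb=4 nnggccBb=2 nnggccbb=2
NNGGccBb hits 2/256; gcd=2; 2÷2/256÷2 = 1/128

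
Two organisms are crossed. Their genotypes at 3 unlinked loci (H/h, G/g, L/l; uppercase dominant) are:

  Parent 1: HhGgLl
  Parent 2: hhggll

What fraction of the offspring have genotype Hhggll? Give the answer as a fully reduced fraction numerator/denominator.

HhGgLl gametes: HGL×1, HGl×1, HgL×1, Hgl×1, hGL×1, hGl×1, hgL×1, hgl×1
hhggll gametes: hgl×8
HhGgLl×hhggll grid (8·8=64): HhGgLl=8 HhGgll=8 HhggLl=8 Hhggll=8 hhGgLl=8 hhGgll=8 hhggLl=8 hhggll=8
Hhggll hits 8/64; gcd=8; 8÷8/64÷8 = 1/8

P(Hhggll) = 1/8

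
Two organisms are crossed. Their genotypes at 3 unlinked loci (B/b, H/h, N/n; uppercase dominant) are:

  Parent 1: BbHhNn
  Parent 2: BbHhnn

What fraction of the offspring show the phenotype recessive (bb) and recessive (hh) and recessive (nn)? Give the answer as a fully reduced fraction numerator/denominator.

P(bb hh nn) = 1/32

BbHhNn gametes: BHN×1, BHn×1, BhN×1, Bhn×1, bHN×1, bHn×1, bhN×1, bhn×1
BbHhnn gametes: BHn×2, Bhn×2, bHn×2, bhn×2
BbHhNn×BbHhnn grid (8·8=64): BBHHNn=2 BBHHnn=2 BBHhNn=4 BBHhnn=4 BBhhNn=2 BBhhnn=2 BbHHNn=4 BbHHnn=4 BbHhNn=8 BbHhnn=8 BbhhNn=4 Bbhhnn=4 bbHHNn=2 bbHHnn=2 bbHhNn=4 bbHhnn=4 bbhhNn=2 bbhhnn=2
bb hh nn hits 2/64; gcd=2; 2÷2/64÷2 = 1/32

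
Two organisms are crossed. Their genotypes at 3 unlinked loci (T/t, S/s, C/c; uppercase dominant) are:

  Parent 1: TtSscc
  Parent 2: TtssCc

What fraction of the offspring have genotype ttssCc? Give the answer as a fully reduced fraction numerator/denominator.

P(ttssCc) = 1/16

TtSscc gametes: TSc×2, Tsc×2, tSc×2, tsc×2
TtssCc gametes: TsC×2, Tsc×2, tsC×2, tsc×2
TtSscc×TtssCc grid (8·8=64): TTSsCc=4 TTSscc=4 TTssCc=4 TTsscc=4 TtSsCc=8 TtSscc=8 TtssCc=8 Ttsscc=8 ttSsCc=4 ttSscc=4 ttssCc=4 ttsscc=4
ttssCc hits 4/64; gcd=4; 4÷4/64÷4 = 1/16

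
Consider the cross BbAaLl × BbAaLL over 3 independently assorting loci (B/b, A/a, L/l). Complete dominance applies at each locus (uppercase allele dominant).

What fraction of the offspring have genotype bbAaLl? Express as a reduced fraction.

BbAaLl gametes: BAL×1, BAl×1, BaL×1, Bal×1, bAL×1, bAl×1, baL×1, bal×1
BbAaLL gametes: BAL×2, BaL×2, bAL×2, baL×2
BbAaLl×BbAaLL grid (8·8=64): BBAALL=2 BBAALl=2 BBAaLL=4 BBAaLl=4 BBaaLL=2 BBaaLl=2 BbAALL=4 BbAALl=4 BbAaLL=8 BbAaLl=8 BbaaLL=4 BbaaLl=4 bbAALL=2 bbAALl=2 bbAaLL=4 bbAaLl=4 bbaaLL=2 bbaaLl=2
bbAaLl hits 4/64; gcd=4; 4÷4/64÷4 = 1/16

P(bbAaLl) = 1/16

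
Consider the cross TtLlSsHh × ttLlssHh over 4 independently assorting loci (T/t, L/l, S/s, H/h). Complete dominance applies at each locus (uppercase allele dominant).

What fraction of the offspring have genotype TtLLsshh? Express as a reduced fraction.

P(TtLLsshh) = 1/64

TtLlSsHh gametes: TLSH×1, TLSh×1, TLsH×1, TLsh×1, TlSH×1, TlSh×1, TlsH×1, Tlsh×1, tLSH×1, tLSh×1, tLsH×1, tLsh×1, tlSH×1, tlSh×1, tlsH×1, tlsh×1
ttLlssHh gametes: tLsH×4, tLsh×4, tlsH×4, tlsh×4
TtLlSsHh×ttLlssHh grid (16·16=256): TtLLSsHH=4 TtLLSsHh=8 TtLLSshh=4 TtLLssHH=4 TtLLssHh=8 TtLLsshh=4 TtLlSsHH=8 TtLlSsHh=16 TtLlSshh=8 TtLlssHH=8 TtLlssHh=16 TtLlsshh=8 TtllSsHH=4 TtllSsHh=8 TtllSshh=4 TtllssHH=4 TtllssHh=8 Ttllsshh=4 ttLLSsHH=4 ttLLSsHh=8 ttLLSshh=4 ttLLssHH=4 ttLLssHh=8 ttLLsshh=4 ttLlSsHH=8 ttLlSsHh=16 ttLlSshh=8 ttLlssHH=8 ttLlssHh=16 ttLlsshh=8 ttllSsHH=4 ttllSsHh=8 ttllSshh=4 ttllssHH=4 ttllssHh=8 ttllsshh=4
TtLLsshh hits 4/256; gcd=4; 4÷4/256÷4 = 1/64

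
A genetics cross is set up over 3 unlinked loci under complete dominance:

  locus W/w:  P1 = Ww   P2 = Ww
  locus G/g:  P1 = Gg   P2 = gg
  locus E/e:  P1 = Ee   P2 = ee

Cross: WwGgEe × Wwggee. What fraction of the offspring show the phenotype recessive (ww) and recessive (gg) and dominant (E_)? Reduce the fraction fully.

WwGgEe gametes: WGE×1, WGe×1, WgE×1, Wge×1, wGE×1, wGe×1, wgE×1, wge×1
Wwggee gametes: Wge×4, wge×4
WwGgEe×Wwggee grid (8·8=64): WWGgEe=4 WWGgee=4 WWggEe=4 WWggee=4 WwGgEe=8 WwGgee=8 WwggEe=8 Wwggee=8 wwGgEe=4 wwGgee=4 wwggEe=4 wwggee=4
ww gg E_ hits 4/64; gcd=4; 4÷4/64÷4 = 1/16

P(ww gg E_) = 1/16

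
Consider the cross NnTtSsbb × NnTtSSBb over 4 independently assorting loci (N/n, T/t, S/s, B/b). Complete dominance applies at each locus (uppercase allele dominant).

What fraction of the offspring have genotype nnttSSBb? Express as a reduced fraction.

NnTtSsbb gametes: NTSb×2, NTsb×2, NtSb×2, Ntsb×2, nTSb×2, nTsb×2, ntSb×2, ntsb×2
NnTtSSBb gametes: NTSB×2, NTSb×2, NtSB×2, NtSb×2, nTSB×2, nTSb×2, ntSB×2, ntSb×2
NnTtSsbb×NnTtSSBb grid (16·16=256): NNTTSSBb=4 NNTTSSbb=4 NNTTSsBb=4 NNTTSsbb=4 NNTtSSBb=8 NNTtSSbb=8 NNTtSsBb=8 NNTtSsbb=8 NNttSSBb=4 NNttSSbb=4 NNttSsBb=4 NNttSsbb=4 NnTTSSBb=8 NnTTSSbb=8 NnTTSsBb=8 NnTTSsbb=8 NnTtSSBb=16 NnTtSSbb=16 NnTtSsBb=16 NnTtSsbb=16 NnttSSBb=8 NnttSSbb=8 NnttSsBb=8 NnttSsbb=8 nnTTSSBb=4 nnTTSSbb=4 nnTTSsBb=4 nnTTSsbb=4 nnTtSSBb=8 nnTtSSbb=8 nnTtSsBb=8 nnTtSsbb=8 nnttSSBb=4 nnttSSbb=4 nnttSsBb=4 nnttSsbb=4
nnttSSBb hits 4/256; gcd=4; 4÷4/256÷4 = 1/64

P(nnttSSBb) = 1/64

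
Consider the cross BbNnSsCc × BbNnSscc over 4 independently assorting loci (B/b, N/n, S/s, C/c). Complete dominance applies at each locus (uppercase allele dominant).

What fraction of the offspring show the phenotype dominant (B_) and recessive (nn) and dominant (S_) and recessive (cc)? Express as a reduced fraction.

P(B_ nn S_ cc) = 9/128

BbNnSsCc gametes: BNSC×1, BNSc×1, BNsC×1, BNsc×1, BnSC×1, BnSc×1, BnsC×1, Bnsc×1, bNSC×1, bNSc×1, bNsC×1, bNsc×1, bnSC×1, bnSc×1, bnsC×1, bnsc×1
BbNnSscc gametes: BNSc×2, BNsc×2, BnSc×2, Bnsc×2, bNSc×2, bNsc×2, bnSc×2, bnsc×2
BbNnSsCc×BbNnSscc grid (16·16=256): BBNNSSCc=2 BBNNSScc=2 BBNNSsCc=4 BBNNSscc=4 BBNNssCc=2 BBNNsscc=2 BBNnSSCc=4 BBNnSScc=4 BBNnSsCc=8 BBNnSscc=8 BBNnssCc=4 BBNnsscc=4 BBnnSSCc=2 BBnnSScc=2 BBnnSsCc=4 BBnnSscc=4 BBnnssCc=2 BBnnsscc=2 BbNNSSCc=4 BbNNSScc=4 BbNNSsCc=8 BbNNSscc=8 BbNNssCc=4 BbNNsscc=4 BbNnSSCc=8 BbNnSScc=8 BbNnSsCc=16 BbNnSscc=16 BbNnssCc=8 BbNnsscc=8 BbnnSSCc=4 BbnnSScc=4 BbnnSsCc=8 BbnnSscc=8 BbnnssCc=4 Bbnnsscc=4 bbNNSSCc=2 bbNNSScc=2 bbNNSsCc=4 bbNNSscc=4 bbNNssCc=2 bbNNsscc=2 bbNnSSCc=4 bbNnSScc=4 bbNnSsCc=8 bbNnSscc=8 bbNnssCc=4 bbNnsscc=4 bbnnSSCc=2 bbnnSScc=2 bbnnSsCc=4 bbnnSscc=4 bbnnssCc=2 bbnnsscc=2
B_ nn S_ cc hits 18/256; gcd=2; 18÷2/256÷2 = 9/128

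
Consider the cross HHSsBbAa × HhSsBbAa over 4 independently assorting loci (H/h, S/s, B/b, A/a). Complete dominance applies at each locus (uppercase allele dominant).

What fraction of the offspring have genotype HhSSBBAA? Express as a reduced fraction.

HHSsBbAa gametes: HSBA×2, HSBa×2, HSbA×2, HSba×2, HsBA×2, HsBa×2, HsbA×2, Hsba×2
HhSsBbAa gametes: HSBA×1, HSBa×1, HSbA×1, HSba×1, HsBA×1, HsBa×1, HsbA×1, Hsba×1, hSBA×1, hSBa×1, hSbA×1, hSba×1, hsBA×1, hsBa×1, hsbA×1, hsba×1
HHSsBbAa×HhSsBbAa grid (16·16=256): HHSSBBAA=2 HHSSBBAa=4 HHSSBBaa=2 HHSSBbAA=4 HHSSBbAa=8 HHSSBbaa=4 HHSSbbAA=2 HHSSbbAa=4 HHSSbbaa=2 HHSsBBAA=4 HHSsBBAa=8 HHSsBBaa=4 HHSsBbAA=8 HHSsBbAa=16 HHSsBbaa=8 HHSsbbAA=4 HHSsbbAa=8 HHSsbbaa=4 HHssBBAA=2 HHssBBAa=4 HHssBBaa=2 HHssBbAA=4 HHssBbAa=8 HHssBbaa=4 HHssbbAA=2 HHssbbAa=4 HHssbbaa=2 HhSSBBAA=2 HhSSBBAa=4 HhSSBBaa=2 HhSSBbAA=4 HhSSBbAa=8 HhSSBbaa=4 HhSSbbAA=2 HhSSbbAa=4 HhSSbbaa=2 HhSsBBAA=4 HhSsBBAa=8 HhSsBBaa=4 HhSsBbAA=8 HhSsBbAa=16 HhSsBbaa=8 HhSsbbAA=4 HhSsbbAa=8 HhSsbbaa=4 HhssBBAA=2 HhssBBAa=4 HhssBBaa=2 HhssBbAA=4 HhssBbAa=8 HhssBbaa=4 HhssbbAA=2 HhssbbAa=4 Hhssbbaa=2
HhSSBBAA hits 2/256; gcd=2; 2÷2/256÷2 = 1/128

P(HhSSBBAA) = 1/128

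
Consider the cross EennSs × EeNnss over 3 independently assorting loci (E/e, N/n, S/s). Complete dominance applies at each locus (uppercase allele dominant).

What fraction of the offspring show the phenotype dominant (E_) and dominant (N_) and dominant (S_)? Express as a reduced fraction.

EennSs gametes: EnS×2, Ens×2, enS×2, ens×2
EeNnss gametes: ENs×2, Ens×2, eNs×2, ens×2
EennSs×EeNnss grid (8·8=64): EENnSs=4 EENnss=4 EEnnSs=4 EEnnss=4 EeNnSs=8 EeNnss=8 EennSs=8 Eennss=8 eeNnSs=4 eeNnss=4 eennSs=4 eennss=4
E_ N_ S_ hits 12/64; gcd=4; 12÷4/64÷4 = 3/16

P(E_ N_ S_) = 3/16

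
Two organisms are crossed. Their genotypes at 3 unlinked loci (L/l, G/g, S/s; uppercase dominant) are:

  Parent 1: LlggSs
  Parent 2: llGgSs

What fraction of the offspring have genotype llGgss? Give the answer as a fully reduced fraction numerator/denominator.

LlggSs gametes: LgS×2, Lgs×2, lgS×2, lgs×2
llGgSs gametes: lGS×2, lGs×2, lgS×2, lgs×2
LlggSs×llGgSs grid (8·8=64): LlGgSS=4 LlGgSs=8 LlGgss=4 LlggSS=4 LlggSs=8 Llggss=4 llGgSS=4 llGgSs=8 llGgss=4 llggSS=4 llggSs=8 llggss=4
llGgss hits 4/64; gcd=4; 4÷4/64÷4 = 1/16

P(llGgss) = 1/16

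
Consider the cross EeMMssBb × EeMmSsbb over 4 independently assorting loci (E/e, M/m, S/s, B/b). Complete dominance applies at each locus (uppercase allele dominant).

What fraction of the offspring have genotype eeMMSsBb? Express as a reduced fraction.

EeMMssBb gametes: EMsB×4, EMsb×4, eMsB×4, eMsb×4
EeMmSsbb gametes: EMSb×2, EMsb×2, EmSb×2, Emsb×2, eMSb×2, eMsb×2, emSb×2, emsb×2
EeMMssBb×EeMmSsbb grid (16·16=256): EEMMSsBb=8 EEMMSsbb=8 EEMMssBb=8 EEMMssbb=8 EEMmSsBb=8 EEMmSsbb=8 EEMmssBb=8 EEMmssbb=8 EeMMSsBb=16 EeMMSsbb=16 EeMMssBb=16 EeMMssbb=16 EeMmSsBb=16 EeMmSsbb=16 EeMmssBb=16 EeMmssbb=16 eeMMSsBb=8 eeMMSsbb=8 eeMMssBb=8 eeMMssbb=8 eeMmSsBb=8 eeMmSsbb=8 eeMmssBb=8 eeMmssbb=8
eeMMSsBb hits 8/256; gcd=8; 8÷8/256÷8 = 1/32

P(eeMMSsBb) = 1/32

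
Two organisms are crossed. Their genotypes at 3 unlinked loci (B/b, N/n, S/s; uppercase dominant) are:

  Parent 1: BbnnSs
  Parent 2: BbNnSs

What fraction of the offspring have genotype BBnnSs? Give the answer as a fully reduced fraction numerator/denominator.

BbnnSs gametes: BnS×2, Bns×2, bnS×2, bns×2
BbNnSs gametes: BNS×1, BNs×1, BnS×1, Bns×1, bNS×1, bNs×1, bnS×1, bns×1
BbnnSs×BbNnSs grid (8·8=64): BBNnSS=2 BBNnSs=4 BBNnss=2 BBnnSS=2 BBnnSs=4 BBnnss=2 BbNnSS=4 BbNnSs=8 BbNnss=4 BbnnSS=4 BbnnSs=8 Bbnnss=4 bbNnSS=2 bbNnSs=4 bbNnss=2 bbnnSS=2 bbnnSs=4 bbnnss=2
BBnnSs hits 4/64; gcd=4; 4÷4/64÷4 = 1/16

P(BBnnSs) = 1/16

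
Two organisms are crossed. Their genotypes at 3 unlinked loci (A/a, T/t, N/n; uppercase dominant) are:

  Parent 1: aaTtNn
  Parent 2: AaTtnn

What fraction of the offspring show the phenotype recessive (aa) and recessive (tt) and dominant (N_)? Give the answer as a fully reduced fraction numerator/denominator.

aaTtNn gametes: aTN×2, aTn×2, atN×2, atn×2
AaTtnn gametes: ATn×2, Atn×2, aTn×2, atn×2
aaTtNn×AaTtnn grid (8·8=64): AaTTNn=4 AaTTnn=4 AaTtNn=8 AaTtnn=8 AattNn=4 Aattnn=4 aaTTNn=4 aaTTnn=4 aaTtNn=8 aaTtnn=8 aattNn=4 aattnn=4
aa tt N_ hits 4/64; gcd=4; 4÷4/64÷4 = 1/16

P(aa tt N_) = 1/16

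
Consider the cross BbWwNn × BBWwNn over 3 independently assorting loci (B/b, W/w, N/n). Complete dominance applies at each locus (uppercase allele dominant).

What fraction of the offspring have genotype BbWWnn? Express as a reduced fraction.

BbWwNn gametes: BWN×1, BWn×1, BwN×1, Bwn×1, bWN×1, bWn×1, bwN×1, bwn×1
BBWwNn gametes: BWN×2, BWn×2, BwN×2, Bwn×2
BbWwNn×BBWwNn grid (8·8=64): BBWWNN=2 BBWWNn=4 BBWWnn=2 BBWwNN=4 BBWwNn=8 BBWwnn=4 BBwwNN=2 BBwwNn=4 BBwwnn=2 BbWWNN=2 BbWWNn=4 BbWWnn=2 BbWwNN=4 BbWwNn=8 BbWwnn=4 BbwwNN=2 BbwwNn=4 Bbwwnn=2
BbWWnn hits 2/64; gcd=2; 2÷2/64÷2 = 1/32

P(BbWWnn) = 1/32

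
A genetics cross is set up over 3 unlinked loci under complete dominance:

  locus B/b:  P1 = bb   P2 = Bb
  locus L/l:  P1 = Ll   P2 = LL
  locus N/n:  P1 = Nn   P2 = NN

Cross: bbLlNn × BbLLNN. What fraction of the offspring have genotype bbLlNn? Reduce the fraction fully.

P(bbLlNn) = 1/8

bbLlNn gametes: bLN×2, bLn×2, blN×2, bln×2
BbLLNN gametes: BLN×4, bLN×4
bbLlNn×BbLLNN grid (8·8=64): BbLLNN=8 BbLLNn=8 BbLlNN=8 BbLlNn=8 bbLLNN=8 bbLLNn=8 bbLlNN=8 bbLlNn=8
bbLlNn hits 8/64; gcd=8; 8÷8/64÷8 = 1/8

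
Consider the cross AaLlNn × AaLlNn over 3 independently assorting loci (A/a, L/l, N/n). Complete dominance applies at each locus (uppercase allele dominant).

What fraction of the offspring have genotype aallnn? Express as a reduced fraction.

AaLlNn gametes: ALN×1, ALn×1, AlN×1, Aln×1, aLN×1, aLn×1, alN×1, aln×1
AaLlNn gametes: ALN×1, ALn×1, AlN×1, Aln×1, aLN×1, aLn×1, alN×1, aln×1
AaLlNn×AaLlNn grid (8·8=64): AALLNN=1 AALLNn=2 AALLnn=1 AALlNN=2 AALlNn=4 AALlnn=2 AAllNN=1 AAllNn=2 AAllnn=1 AaLLNN=2 AaLLNn=4 AaLLnn=2 AaLlNN=4 AaLlNn=8 AaLlnn=4 AallNN=2 AallNn=4 Aallnn=2 aaLLNN=1 aaLLNn=2 aaLLnn=1 aaLlNN=2 aaLlNn=4 aaLlnn=2 aallNN=1 aallNn=2 aallnn=1
aallnn hits 1/64; gcd=1; 1÷1/64÷1 = 1/64

P(aallnn) = 1/64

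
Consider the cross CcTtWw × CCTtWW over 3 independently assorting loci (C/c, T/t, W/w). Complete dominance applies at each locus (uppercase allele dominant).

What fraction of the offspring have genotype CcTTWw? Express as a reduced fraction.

CcTtWw gametes: CTW×1, CTw×1, CtW×1, Ctw×1, cTW×1, cTw×1, ctW×1, ctw×1
CCTtWW gametes: CTW×4, CtW×4
CcTtWw×CCTtWW grid (8·8=64): CCTTWW=4 CCTTWw=4 CCTtWW=8 CCTtWw=8 CCttWW=4 CCttWw=4 CcTTWW=4 CcTTWw=4 CcTtWW=8 CcTtWw=8 CcttWW=4 CcttWw=4
CcTTWw hits 4/64; gcd=4; 4÷4/64÷4 = 1/16

P(CcTTWw) = 1/16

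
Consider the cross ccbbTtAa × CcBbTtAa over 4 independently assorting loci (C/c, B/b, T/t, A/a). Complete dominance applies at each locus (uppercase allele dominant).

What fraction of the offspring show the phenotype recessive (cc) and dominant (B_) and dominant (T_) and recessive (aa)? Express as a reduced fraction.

ccbbTtAa gametes: cbTA×4, cbTa×4, cbtA×4, cbta×4
CcBbTtAa gametes: CBTA×1, CBTa×1, CBtA×1, CBta×1, CbTA×1, CbTa×1, CbtA×1, Cbta×1, cBTA×1, cBTa×1, cBtA×1, cBta×1, cbTA×1, cbTa×1, cbtA×1, cbta×1
ccbbTtAa×CcBbTtAa grid (16·16=256): CcBbTTAA=4 CcBbTTAa=8 CcBbTTaa=4 CcBbTtAA=8 CcBbTtAa=16 CcBbTtaa=8 CcBbttAA=4 CcBbttAa=8 CcBbttaa=4 CcbbTTAA=4 CcbbTTAa=8 CcbbTTaa=4 CcbbTtAA=8 CcbbTtAa=16 CcbbTtaa=8 CcbbttAA=4 CcbbttAa=8 Ccbbttaa=4 ccBbTTAA=4 ccBbTTAa=8 ccBbTTaa=4 ccBbTtAA=8 ccBbTtAa=16 ccBbTtaa=8 ccBbttAA=4 ccBbttAa=8 ccBbttaa=4 ccbbTTAA=4 ccbbTTAa=8 ccbbTTaa=4 ccbbTtAA=8 ccbbTtAa=16 ccbbTtaa=8 ccbbttAA=4 ccbbttAa=8 ccbbttaa=4
cc B_ T_ aa hits 12/256; gcd=4; 12÷4/256÷4 = 3/64

P(cc B_ T_ aa) = 3/64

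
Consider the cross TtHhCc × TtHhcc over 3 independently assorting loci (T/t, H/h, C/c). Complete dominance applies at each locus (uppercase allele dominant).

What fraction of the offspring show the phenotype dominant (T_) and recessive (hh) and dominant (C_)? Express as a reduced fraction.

P(T_ hh C_) = 3/32

TtHhCc gametes: THC×1, THc×1, ThC×1, Thc×1, tHC×1, tHc×1, thC×1, thc×1
TtHhcc gametes: THc×2, Thc×2, tHc×2, thc×2
TtHhCc×TtHhcc grid (8·8=64): TTHHCc=2 TTHHcc=2 TTHhCc=4 TTHhcc=4 TThhCc=2 TThhcc=2 TtHHCc=4 TtHHcc=4 TtHhCc=8 TtHhcc=8 TthhCc=4 Tthhcc=4 ttHHCc=2 ttHHcc=2 ttHhCc=4 ttHhcc=4 tthhCc=2 tthhcc=2
T_ hh C_ hits 6/64; gcd=2; 6÷2/64÷2 = 3/32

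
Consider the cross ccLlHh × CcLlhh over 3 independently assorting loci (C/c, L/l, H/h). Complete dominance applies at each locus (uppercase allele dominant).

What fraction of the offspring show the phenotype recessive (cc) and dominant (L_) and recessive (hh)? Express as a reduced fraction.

P(cc L_ hh) = 3/16

ccLlHh gametes: cLH×2, cLh×2, clH×2, clh×2
CcLlhh gametes: CLh×2, Clh×2, cLh×2, clh×2
ccLlHh×CcLlhh grid (8·8=64): CcLLHh=4 CcLLhh=4 CcLlHh=8 CcLlhh=8 CcllHh=4 Ccllhh=4 ccLLHh=4 ccLLhh=4 ccLlHh=8 ccLlhh=8 ccllHh=4 ccllhh=4
cc L_ hh hits 12/64; gcd=4; 12÷4/64÷4 = 3/16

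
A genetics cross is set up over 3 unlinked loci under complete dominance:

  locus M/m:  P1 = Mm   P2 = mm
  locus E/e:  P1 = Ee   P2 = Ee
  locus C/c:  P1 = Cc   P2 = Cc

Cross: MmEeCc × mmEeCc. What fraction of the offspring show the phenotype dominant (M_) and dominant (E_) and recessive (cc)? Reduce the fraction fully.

MmEeCc gametes: MEC×1, MEc×1, MeC×1, Mec×1, mEC×1, mEc×1, meC×1, mec×1
mmEeCc gametes: mEC×2, mEc×2, meC×2, mec×2
MmEeCc×mmEeCc grid (8·8=64): MmEECC=2 MmEECc=4 MmEEcc=2 MmEeCC=4 MmEeCc=8 MmEecc=4 MmeeCC=2 MmeeCc=4 Mmeecc=2 mmEECC=2 mmEECc=4 mmEEcc=2 mmEeCC=4 mmEeCc=8 mmEecc=4 mmeeCC=2 mmeeCc=4 mmeecc=2
M_ E_ cc hits 6/64; gcd=2; 6÷2/64÷2 = 3/32

P(M_ E_ cc) = 3/32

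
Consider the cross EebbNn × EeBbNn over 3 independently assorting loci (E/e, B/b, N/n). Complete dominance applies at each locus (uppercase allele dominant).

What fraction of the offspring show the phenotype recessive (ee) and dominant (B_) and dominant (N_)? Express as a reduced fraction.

EebbNn gametes: EbN×2, Ebn×2, ebN×2, ebn×2
EeBbNn gametes: EBN×1, EBn×1, EbN×1, Ebn×1, eBN×1, eBn×1, ebN×1, ebn×1
EebbNn×EeBbNn grid (8·8=64): EEBbNN=2 EEBbNn=4 EEBbnn=2 EEbbNN=2 EEbbNn=4 EEbbnn=2 EeBbNN=4 EeBbNn=8 EeBbnn=4 EebbNN=4 EebbNn=8 Eebbnn=4 eeBbNN=2 eeBbNn=4 eeBbnn=2 eebbNN=2 eebbNn=4 eebbnn=2
ee B_ N_ hits 6/64; gcd=2; 6÷2/64÷2 = 3/32

P(ee B_ N_) = 3/32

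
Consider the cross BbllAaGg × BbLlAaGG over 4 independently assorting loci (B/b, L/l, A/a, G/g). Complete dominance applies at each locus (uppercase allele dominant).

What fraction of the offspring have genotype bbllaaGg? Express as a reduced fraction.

BbllAaGg gametes: BlAG×2, BlAg×2, BlaG×2, Blag×2, blAG×2, blAg×2, blaG×2, blag×2
BbLlAaGG gametes: BLAG×2, BLaG×2, BlAG×2, BlaG×2, bLAG×2, bLaG×2, blAG×2, blaG×2
BbllAaGg×BbLlAaGG grid (16·16=256): BBLlAAGG=4 BBLlAAGg=4 BBLlAaGG=8 BBLlAaGg=8 BBLlaaGG=4 BBLlaaGg=4 BBllAAGG=4 BBllAAGg=4 BBllAaGG=8 BBllAaGg=8 BBllaaGG=4 BBllaaGg=4 BbLlAAGG=8 BbLlAAGg=8 BbLlAaGG=16 BbLlAaGg=16 BbLlaaGG=8 BbLlaaGg=8 BbllAAGG=8 BbllAAGg=8 BbllAaGG=16 BbllAaGg=16 BbllaaGG=8 BbllaaGg=8 bbLlAAGG=4 bbLlAAGg=4 bbLlAaGG=8 bbLlAaGg=8 bbLlaaGG=4 bbLlaaGg=4 bbllAAGG=4 bbllAAGg=4 bbllAaGG=8 bbllAaGg=8 bbllaaGG=4 bbllaaGg=4
bbllaaGg hits 4/256; gcd=4; 4÷4/256÷4 = 1/64

P(bbllaaGg) = 1/64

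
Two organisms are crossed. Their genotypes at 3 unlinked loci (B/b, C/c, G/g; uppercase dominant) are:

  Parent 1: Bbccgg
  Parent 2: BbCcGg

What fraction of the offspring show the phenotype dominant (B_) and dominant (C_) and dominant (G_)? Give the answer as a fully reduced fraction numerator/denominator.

P(B_ C_ G_) = 3/16

Bbccgg gametes: Bcg×4, bcg×4
BbCcGg gametes: BCG×1, BCg×1, BcG×1, Bcg×1, bCG×1, bCg×1, bcG×1, bcg×1
Bbccgg×BbCcGg grid (8·8=64): BBCcGg=4 BBCcgg=4 BBccGg=4 BBccgg=4 BbCcGg=8 BbCcgg=8 BbccGg=8 Bbccgg=8 bbCcGg=4 bbCcgg=4 bbccGg=4 bbccgg=4
B_ C_ G_ hits 12/64; gcd=4; 12÷4/64÷4 = 3/16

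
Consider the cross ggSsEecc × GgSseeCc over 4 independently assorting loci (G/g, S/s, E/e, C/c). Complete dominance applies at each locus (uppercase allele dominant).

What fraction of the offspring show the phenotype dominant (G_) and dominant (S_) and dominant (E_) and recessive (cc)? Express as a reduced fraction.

ggSsEecc gametes: gSEc×4, gSec×4, gsEc×4, gsec×4
GgSseeCc gametes: GSeC×2, GSec×2, GseC×2, Gsec×2, gSeC×2, gSec×2, gseC×2, gsec×2
ggSsEecc×GgSseeCc grid (16·16=256): GgSSEeCc=8 GgSSEecc=8 GgSSeeCc=8 GgSSeecc=8 GgSsEeCc=16 GgSsEecc=16 GgSseeCc=16 GgSseecc=16 GgssEeCc=8 GgssEecc=8 GgsseeCc=8 Ggsseecc=8 ggSSEeCc=8 ggSSEecc=8 ggSSeeCc=8 ggSSeecc=8 ggSsEeCc=16 ggSsEecc=16 ggSseeCc=16 ggSseecc=16 ggssEeCc=8 ggssEecc=8 ggsseeCc=8 ggsseecc=8
G_ S_ E_ cc hits 24/256; gcd=8; 24÷8/256÷8 = 3/32

P(G_ S_ E_ cc) = 3/32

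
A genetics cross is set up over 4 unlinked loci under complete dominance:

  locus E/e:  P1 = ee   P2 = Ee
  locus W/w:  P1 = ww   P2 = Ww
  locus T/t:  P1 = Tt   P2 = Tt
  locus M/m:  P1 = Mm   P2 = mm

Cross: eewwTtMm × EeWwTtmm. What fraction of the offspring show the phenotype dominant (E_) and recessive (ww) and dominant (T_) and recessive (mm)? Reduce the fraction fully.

P(E_ ww T_ mm) = 3/32

eewwTtMm gametes: ewTM×4, ewTm×4, ewtM×4, ewtm×4
EeWwTtmm gametes: EWTm×2, EWtm×2, EwTm×2, Ewtm×2, eWTm×2, eWtm×2, ewTm×2, ewtm×2
eewwTtMm×EeWwTtmm grid (16·16=256): EeWwTTMm=8 EeWwTTmm=8 EeWwTtMm=16 EeWwTtmm=16 EeWwttMm=8 EeWwttmm=8 EewwTTMm=8 EewwTTmm=8 EewwTtMm=16 EewwTtmm=16 EewwttMm=8 Eewwttmm=8 eeWwTTMm=8 eeWwTTmm=8 eeWwTtMm=16 eeWwTtmm=16 eeWwttMm=8 eeWwttmm=8 eewwTTMm=8 eewwTTmm=8 eewwTtMm=16 eewwTtmm=16 eewwttMm=8 eewwttmm=8
E_ ww T_ mm hits 24/256; gcd=8; 24÷8/256÷8 = 3/32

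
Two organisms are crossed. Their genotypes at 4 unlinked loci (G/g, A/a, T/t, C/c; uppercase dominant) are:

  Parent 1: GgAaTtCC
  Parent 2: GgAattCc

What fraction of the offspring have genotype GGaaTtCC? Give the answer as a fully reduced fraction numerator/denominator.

GgAaTtCC gametes: GATC×2, GAtC×2, GaTC×2, GatC×2, gATC×2, gAtC×2, gaTC×2, gatC×2
GgAattCc gametes: GAtC×2, GAtc×2, GatC×2, Gatc×2, gAtC×2, gAtc×2, gatC×2, gatc×2
GgAaTtCC×GgAattCc grid (16·16=256): GGAATtCC=4 GGAATtCc=4 GGAAttCC=4 GGAAttCc=4 GGAaTtCC=8 GGAaTtCc=8 GGAattCC=8 GGAattCc=8 GGaaTtCC=4 GGaaTtCc=4 GGaattCC=4 GGaattCc=4 GgAATtCC=8 GgAATtCc=8 GgAAttCC=8 GgAAttCc=8 GgAaTtCC=16 GgAaTtCc=16 GgAattCC=16 GgAattCc=16 GgaaTtCC=8 GgaaTtCc=8 GgaattCC=8 GgaattCc=8 ggAATtCC=4 ggAATtCc=4 ggAAttCC=4 ggAAttCc=4 ggAaTtCC=8 ggAaTtCc=8 ggAattCC=8 ggAattCc=8 ggaaTtCC=4 ggaaTtCc=4 ggaattCC=4 ggaattCc=4
GGaaTtCC hits 4/256; gcd=4; 4÷4/256÷4 = 1/64

P(GGaaTtCC) = 1/64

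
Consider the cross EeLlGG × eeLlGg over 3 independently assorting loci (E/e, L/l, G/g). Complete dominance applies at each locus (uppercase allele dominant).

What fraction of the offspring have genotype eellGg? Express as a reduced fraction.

EeLlGG gametes: ELG×2, ElG×2, eLG×2, elG×2
eeLlGg gametes: eLG×2, eLg×2, elG×2, elg×2
EeLlGG×eeLlGg grid (8·8=64): EeLLGG=4 EeLLGg=4 EeLlGG=8 EeLlGg=8 EellGG=4 EellGg=4 eeLLGG=4 eeLLGg=4 eeLlGG=8 eeLlGg=8 eellGG=4 eellGg=4
eellGg hits 4/64; gcd=4; 4÷4/64÷4 = 1/16

P(eellGg) = 1/16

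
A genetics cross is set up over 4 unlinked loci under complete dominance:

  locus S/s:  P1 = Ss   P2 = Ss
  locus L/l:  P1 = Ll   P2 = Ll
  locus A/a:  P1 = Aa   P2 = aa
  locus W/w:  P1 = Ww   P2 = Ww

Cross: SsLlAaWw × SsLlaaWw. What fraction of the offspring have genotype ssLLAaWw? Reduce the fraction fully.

SsLlAaWw gametes: SLAW×1, SLAw×1, SLaW×1, SLaw×1, SlAW×1, SlAw×1, SlaW×1, Slaw×1, sLAW×1, sLAw×1, sLaW×1, sLaw×1, slAW×1, slAw×1, slaW×1, slaw×1
SsLlaaWw gametes: SLaW×2, SLaw×2, SlaW×2, Slaw×2, sLaW×2, sLaw×2, slaW×2, slaw×2
SsLlAaWw×SsLlaaWw grid (16·16=256): SSLLAaWW=2 SSLLAaWw=4 SSLLAaww=2 SSLLaaWW=2 SSLLaaWw=4 SSLLaaww=2 SSLlAaWW=4 SSLlAaWw=8 SSLlAaww=4 SSLlaaWW=4 SSLlaaWw=8 SSLlaaww=4 SSllAaWW=2 SSllAaWw=4 SSllAaww=2 SSllaaWW=2 SSllaaWw=4 SSllaaww=2 SsLLAaWW=4 SsLLAaWw=8 SsLLAaww=4 SsLLaaWW=4 SsLLaaWw=8 SsLLaaww=4 SsLlAaWW=8 SsLlAaWw=16 SsLlAaww=8 SsLlaaWW=8 SsLlaaWw=16 SsLlaaww=8 SsllAaWW=4 SsllAaWw=8 SsllAaww=4 SsllaaWW=4 SsllaaWw=8 Ssllaaww=4 ssLLAaWW=2 ssLLAaWw=4 ssLLAaww=2 ssLLaaWW=2 ssLLaaWw=4 ssLLaaww=2 ssLlAaWW=4 ssLlAaWw=8 ssLlAaww=4 ssLlaaWW=4 ssLlaaWw=8 ssLlaaww=4 ssllAaWW=2 ssllAaWw=4 ssllAaww=2 ssllaaWW=2 ssllaaWw=4 ssllaaww=2
ssLLAaWw hits 4/256; gcd=4; 4÷4/256÷4 = 1/64

P(ssLLAaWw) = 1/64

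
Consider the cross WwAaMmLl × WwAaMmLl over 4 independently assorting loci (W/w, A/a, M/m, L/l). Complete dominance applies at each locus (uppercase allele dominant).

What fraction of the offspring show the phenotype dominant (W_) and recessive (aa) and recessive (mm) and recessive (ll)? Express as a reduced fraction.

WwAaMmLl gametes: WAML×1, WAMl×1, WAmL×1, WAml×1, WaML×1, WaMl×1, WamL×1, Waml×1, wAML×1, wAMl×1, wAmL×1, wAml×1, waML×1, waMl×1, wamL×1, waml×1
WwAaMmLl gametes: WAML×1, WAMl×1, WAmL×1, WAml×1, WaML×1, WaMl×1, WamL×1, Waml×1, wAML×1, wAMl×1, wAmL×1, wAml×1, waML×1, waMl×1, wamL×1, waml×1
WwAaMmLl×WwAaMmLl grid (16·16=256): WWAAMMLL=1 WWAAMMLl=2 WWAAMMll=1 WWAAMmLL=2 WWAAMmLl=4 WWAAMmll=2 WWAAmmLL=1 WWAAmmLl=2 WWAAmmll=1 WWAaMMLL=2 WWAaMMLl=4 WWAaMMll=2 WWAaMmLL=4 WWAaMmLl=8 WWAaMmll=4 WWAammLL=2 WWAammLl=4 WWAammll=2 WWaaMMLL=1 WWaaMMLl=2 WWaaMMll=1 WWaaMmLL=2 WWaaMmLl=4 WWaaMmll=2 WWaammLL=1 WWaammLl=2 WWaammll=1 WwAAMMLL=2 WwAAMMLl=4 WwAAMMll=2 WwAAMmLL=4 WwAAMmLl=8 WwAAMmll=4 WwAAmmLL=2 WwAAmmLl=4 WwAAmmll=2 WwAaMMLL=4 WwAaMMLl=8 WwAaMMll=4 WwAaMmLL=8 WwAaMmLl=16 WwAaMmll=8 WwAammLL=4 WwAammLl=8 WwAammll=4 WwaaMMLL=2 WwaaMMLl=4 WwaaMMll=2 WwaaMmLL=4 WwaaMmLl=8 WwaaMmll=4 WwaammLL=2 WwaammLl=4 Wwaammll=2 wwAAMMLL=1 wwAAMMLl=2 wwAAMMll=1 wwAAMmLL=2 wwAAMmLl=4 wwAAMmll=2 wwAAmmLL=1 wwAAmmLl=2 wwAAmmll=1 wwAaMMLL=2 wwAaMMLl=4 wwAaMMll=2 wwAaMmLL=4 wwAaMmLl=8 wwAaMmll=4 wwAammLL=2 wwAammLl=4 wwAammll=2 wwaaMMLL=1 wwaaMMLl=2 wwaaMMll=1 wwaaMmLL=2 wwaaMmLl=4 wwaaMmll=2 wwaammLL=1 wwaammLl=2 wwaammll=1
W_ aa mm ll hits 3/256; gcd=1; 3÷1/256÷1 = 3/256

P(W_ aa mm ll) = 3/256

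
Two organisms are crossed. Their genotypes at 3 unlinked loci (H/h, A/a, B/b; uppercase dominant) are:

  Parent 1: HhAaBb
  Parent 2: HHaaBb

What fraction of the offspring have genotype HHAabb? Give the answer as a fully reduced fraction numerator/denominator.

HhAaBb gametes: HAB×1, HAb×1, HaB×1, Hab×1, hAB×1, hAb×1, haB×1, hab×1
HHaaBb gametes: HaB×4, Hab×4
HhAaBb×HHaaBb grid (8·8=64): HHAaBB=4 HHAaBb=8 HHAabb=4 HHaaBB=4 HHaaBb=8 HHaabb=4 HhAaBB=4 HhAaBb=8 HhAabb=4 HhaaBB=4 HhaaBb=8 Hhaabb=4
HHAabb hits 4/64; gcd=4; 4÷4/64÷4 = 1/16

P(HHAabb) = 1/16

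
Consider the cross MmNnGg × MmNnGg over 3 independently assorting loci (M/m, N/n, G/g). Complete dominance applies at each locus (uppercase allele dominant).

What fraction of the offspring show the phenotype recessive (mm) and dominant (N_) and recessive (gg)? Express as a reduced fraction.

P(mm N_ gg) = 3/64

MmNnGg gametes: MNG×1, MNg×1, MnG×1, Mng×1, mNG×1, mNg×1, mnG×1, mng×1
MmNnGg gametes: MNG×1, MNg×1, MnG×1, Mng×1, mNG×1, mNg×1, mnG×1, mng×1
MmNnGg×MmNnGg grid (8·8=64): MMNNGG=1 MMNNGg=2 MMNNgg=1 MMNnGG=2 MMNnGg=4 MMNngg=2 MMnnGG=1 MMnnGg=2 MMnngg=1 MmNNGG=2 MmNNGg=4 MmNNgg=2 MmNnGG=4 MmNnGg=8 MmNngg=4 MmnnGG=2 MmnnGg=4 Mmnngg=2 mmNNGG=1 mmNNGg=2 mmNNgg=1 mmNnGG=2 mmNnGg=4 mmNngg=2 mmnnGG=1 mmnnGg=2 mmnngg=1
mm N_ gg hits 3/64; gcd=1; 3÷1/64÷1 = 3/64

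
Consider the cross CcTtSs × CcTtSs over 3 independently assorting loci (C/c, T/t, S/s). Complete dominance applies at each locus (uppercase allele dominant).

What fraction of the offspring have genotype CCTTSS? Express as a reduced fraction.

P(CCTTSS) = 1/64

CcTtSs gametes: CTS×1, CTs×1, CtS×1, Cts×1, cTS×1, cTs×1, ctS×1, cts×1
CcTtSs gametes: CTS×1, CTs×1, CtS×1, Cts×1, cTS×1, cTs×1, ctS×1, cts×1
CcTtSs×CcTtSs grid (8·8=64): CCTTSS=1 CCTTSs=2 CCTTss=1 CCTtSS=2 CCTtSs=4 CCTtss=2 CCttSS=1 CCttSs=2 CCttss=1 CcTTSS=2 CcTTSs=4 CcTTss=2 CcTtSS=4 CcTtSs=8 CcTtss=4 CcttSS=2 CcttSs=4 Ccttss=2 ccTTSS=1 ccTTSs=2 ccTTss=1 ccTtSS=2 ccTtSs=4 ccTtss=2 ccttSS=1 ccttSs=2 ccttss=1
CCTTSS hits 1/64; gcd=1; 1÷1/64÷1 = 1/64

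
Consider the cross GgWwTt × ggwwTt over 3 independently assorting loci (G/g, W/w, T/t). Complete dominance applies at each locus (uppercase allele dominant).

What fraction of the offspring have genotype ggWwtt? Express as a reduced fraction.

P(ggWwtt) = 1/16

GgWwTt gametes: GWT×1, GWt×1, GwT×1, Gwt×1, gWT×1, gWt×1, gwT×1, gwt×1
ggwwTt gametes: gwT×4, gwt×4
GgWwTt×ggwwTt grid (8·8=64): GgWwTT=4 GgWwTt=8 GgWwtt=4 GgwwTT=4 GgwwTt=8 Ggwwtt=4 ggWwTT=4 ggWwTt=8 ggWwtt=4 ggwwTT=4 ggwwTt=8 ggwwtt=4
ggWwtt hits 4/64; gcd=4; 4÷4/64÷4 = 1/16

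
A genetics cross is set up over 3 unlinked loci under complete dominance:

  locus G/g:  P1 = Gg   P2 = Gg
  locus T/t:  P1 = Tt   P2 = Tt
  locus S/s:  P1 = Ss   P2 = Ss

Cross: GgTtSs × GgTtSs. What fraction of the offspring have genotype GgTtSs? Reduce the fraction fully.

GgTtSs gametes: GTS×1, GTs×1, GtS×1, Gts×1, gTS×1, gTs×1, gtS×1, gts×1
GgTtSs gametes: GTS×1, GTs×1, GtS×1, Gts×1, gTS×1, gTs×1, gtS×1, gts×1
GgTtSs×GgTtSs grid (8·8=64): GGTTSS=1 GGTTSs=2 GGTTss=1 GGTtSS=2 GGTtSs=4 GGTtss=2 GGttSS=1 GGttSs=2 GGttss=1 GgTTSS=2 GgTTSs=4 GgTTss=2 GgTtSS=4 GgTtSs=8 GgTtss=4 GgttSS=2 GgttSs=4 Ggttss=2 ggTTSS=1 ggTTSs=2 ggTTss=1 ggTtSS=2 ggTtSs=4 ggTtss=2 ggttSS=1 ggttSs=2 ggttss=1
GgTtSs hits 8/64; gcd=8; 8÷8/64÷8 = 1/8

P(GgTtSs) = 1/8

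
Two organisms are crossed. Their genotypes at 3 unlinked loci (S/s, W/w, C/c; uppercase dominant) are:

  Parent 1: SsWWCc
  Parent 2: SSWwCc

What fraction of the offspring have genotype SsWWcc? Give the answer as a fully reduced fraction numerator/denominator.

SsWWCc gametes: SWC×2, SWc×2, sWC×2, sWc×2
SSWwCc gametes: SWC×2, SWc×2, SwC×2, Swc×2
SsWWCc×SSWwCc grid (8·8=64): SSWWCC=4 SSWWCc=8 SSWWcc=4 SSWwCC=4 SSWwCc=8 SSWwcc=4 SsWWCC=4 SsWWCc=8 SsWWcc=4 SsWwCC=4 SsWwCc=8 SsWwcc=4
SsWWcc hits 4/64; gcd=4; 4÷4/64÷4 = 1/16

P(SsWWcc) = 1/16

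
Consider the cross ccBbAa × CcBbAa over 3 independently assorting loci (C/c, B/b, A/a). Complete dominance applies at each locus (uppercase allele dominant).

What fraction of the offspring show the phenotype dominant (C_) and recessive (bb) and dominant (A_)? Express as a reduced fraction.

P(C_ bb A_) = 3/32

ccBbAa gametes: cBA×2, cBa×2, cbA×2, cba×2
CcBbAa gametes: CBA×1, CBa×1, CbA×1, Cba×1, cBA×1, cBa×1, cbA×1, cba×1
ccBbAa×CcBbAa grid (8·8=64): CcBBAA=2 CcBBAa=4 CcBBaa=2 CcBbAA=4 CcBbAa=8 CcBbaa=4 CcbbAA=2 CcbbAa=4 Ccbbaa=2 ccBBAA=2 ccBBAa=4 ccBBaa=2 ccBbAA=4 ccBbAa=8 ccBbaa=4 ccbbAA=2 ccbbAa=4 ccbbaa=2
C_ bb A_ hits 6/64; gcd=2; 6÷2/64÷2 = 3/32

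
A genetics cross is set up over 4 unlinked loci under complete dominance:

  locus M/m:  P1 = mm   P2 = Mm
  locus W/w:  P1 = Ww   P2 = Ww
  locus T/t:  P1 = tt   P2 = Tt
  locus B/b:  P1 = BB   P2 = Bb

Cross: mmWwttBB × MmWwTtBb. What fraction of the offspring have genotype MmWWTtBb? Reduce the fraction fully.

P(MmWWTtBb) = 1/32

mmWwttBB gametes: mWtB×8, mwtB×8
MmWwTtBb gametes: MWTB×1, MWTb×1, MWtB×1, MWtb×1, MwTB×1, MwTb×1, MwtB×1, Mwtb×1, mWTB×1, mWTb×1, mWtB×1, mWtb×1, mwTB×1, mwTb×1, mwtB×1, mwtb×1
mmWwttBB×MmWwTtBb grid (16·16=256): MmWWTtBB=8 MmWWTtBb=8 MmWWttBB=8 MmWWttBb=8 MmWwTtBB=16 MmWwTtBb=16 MmWwttBB=16 MmWwttBb=16 MmwwTtBB=8 MmwwTtBb=8 MmwwttBB=8 MmwwttBb=8 mmWWTtBB=8 mmWWTtBb=8 mmWWttBB=8 mmWWttBb=8 mmWwTtBB=16 mmWwTtBb=16 mmWwttBB=16 mmWwttBb=16 mmwwTtBB=8 mmwwTtBb=8 mmwwttBB=8 mmwwttBb=8
MmWWTtBb hits 8/256; gcd=8; 8÷8/256÷8 = 1/32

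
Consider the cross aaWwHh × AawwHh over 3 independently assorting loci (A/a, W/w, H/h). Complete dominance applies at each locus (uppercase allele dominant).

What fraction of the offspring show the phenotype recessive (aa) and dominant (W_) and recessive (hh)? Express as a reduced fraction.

aaWwHh gametes: aWH×2, aWh×2, awH×2, awh×2
AawwHh gametes: AwH×2, Awh×2, awH×2, awh×2
aaWwHh×AawwHh grid (8·8=64): AaWwHH=4 AaWwHh=8 AaWwhh=4 AawwHH=4 AawwHh=8 Aawwhh=4 aaWwHH=4 aaWwHh=8 aaWwhh=4 aawwHH=4 aawwHh=8 aawwhh=4
aa W_ hh hits 4/64; gcd=4; 4÷4/64÷4 = 1/16

P(aa W_ hh) = 1/16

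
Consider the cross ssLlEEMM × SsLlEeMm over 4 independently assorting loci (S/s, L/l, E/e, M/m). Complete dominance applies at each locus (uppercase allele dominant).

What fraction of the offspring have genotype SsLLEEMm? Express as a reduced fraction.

ssLlEEMM gametes: sLEM×8, slEM×8
SsLlEeMm gametes: SLEM×1, SLEm×1, SLeM×1, SLem×1, SlEM×1, SlEm×1, SleM×1, Slem×1, sLEM×1, sLEm×1, sLeM×1, sLem×1, slEM×1, slEm×1, sleM×1, slem×1
ssLlEEMM×SsLlEeMm grid (16·16=256): SsLLEEMM=8 SsLLEEMm=8 SsLLEeMM=8 SsLLEeMm=8 SsLlEEMM=16 SsLlEEMm=16 SsLlEeMM=16 SsLlEeMm=16 SsllEEMM=8 SsllEEMm=8 SsllEeMM=8 SsllEeMm=8 ssLLEEMM=8 ssLLEEMm=8 ssLLEeMM=8 ssLLEeMm=8 ssLlEEMM=16 ssLlEEMm=16 ssLlEeMM=16 ssLlEeMm=16 ssllEEMM=8 ssllEEMm=8 ssllEeMM=8 ssllEeMm=8
SsLLEEMm hits 8/256; gcd=8; 8÷8/256÷8 = 1/32

P(SsLLEEMm) = 1/32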